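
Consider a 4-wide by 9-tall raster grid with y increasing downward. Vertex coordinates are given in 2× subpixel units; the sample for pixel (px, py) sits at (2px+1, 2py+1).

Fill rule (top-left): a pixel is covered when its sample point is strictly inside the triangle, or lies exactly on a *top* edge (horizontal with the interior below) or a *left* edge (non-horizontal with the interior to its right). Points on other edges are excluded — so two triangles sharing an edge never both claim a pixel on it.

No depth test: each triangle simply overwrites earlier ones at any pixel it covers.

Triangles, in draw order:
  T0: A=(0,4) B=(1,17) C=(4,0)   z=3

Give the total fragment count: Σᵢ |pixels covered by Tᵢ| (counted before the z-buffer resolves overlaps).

T0:
  2·area = 56  (B↔C swapped to make it positive)
  edge (0, 4)→(4, 0): d=(4,-4) top-left  bias=+0
  edge (4, 0)→(1, 17): d=(-3,17) right/bottom  bias=-1
  edge (1, 17)→(0, 4): d=(-1,-13) top-left  bias=+0
    (1,0)@(3, 1): e=[0,14,42] → #  [on edge]
    (2,0)@(5, 1): e=[8,-20,68] → ·
    (0,1)@(1, 3): e=[0,42,14] → #  [on edge]
    (2,1)@(5, 3): e=[16,-26,66] → ·
    (0,2)@(1, 5): e=[8,36,12] → #
    (2,2)@(5, 5): e=[24,-32,64] → ·
    (0,3)@(1, 7): e=[16,30,10] → #
    (1,3)@(3, 7): e=[24,-4,36] → ·
    (0,4)@(1, 9): e=[24,24,8] → #
    (1,4)@(3, 9): e=[32,-10,34] → ·
    (0,5)@(1, 11): e=[32,18,6] → #
    (1,5)@(3, 11): e=[40,-16,32] → ·
    (0,8)@(1, 17): e=[56,0,0] → ·  [on edge]
  covered (10 px):
    · # · ·
    # # · ·
    # # · ·
    # · · ·
    # · · ·
    # · · ·
    # · · ·
    # · · ·
    · · · ·

Final: 10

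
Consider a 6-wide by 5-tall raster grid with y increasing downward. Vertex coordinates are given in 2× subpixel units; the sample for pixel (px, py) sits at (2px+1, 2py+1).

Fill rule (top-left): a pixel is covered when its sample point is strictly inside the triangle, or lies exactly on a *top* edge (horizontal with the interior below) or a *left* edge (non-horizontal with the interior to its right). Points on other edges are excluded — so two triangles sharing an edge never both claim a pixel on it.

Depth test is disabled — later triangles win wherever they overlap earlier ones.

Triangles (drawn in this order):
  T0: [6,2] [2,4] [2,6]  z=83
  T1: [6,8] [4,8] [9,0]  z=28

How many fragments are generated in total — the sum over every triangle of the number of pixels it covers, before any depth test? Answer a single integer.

T0:
  2·area = 8  (B↔C swapped to make it positive)
  edge (6, 2)→(2, 6): d=(-4,4) right/bottom  bias=-1
  edge (2, 6)→(2, 4): d=(0,-2) top-left  bias=+0
  edge (2, 4)→(6, 2): d=(4,-2) top-left  bias=+0
    (3,0)@(7, 1): e=[0,10,-2] → ·  [on edge]
    (2,1)@(5, 3): e=[0,6,2] → ·  [on edge]
    (1,2)@(3, 5): e=[0,2,6] → ·  [on edge]
    (0,3)@(1, 7): e=[0,-2,10] → ·  [on edge]
  covered (0 px):
    · · · · · ·
    · · · · · ·
    · · · · · ·
    · · · · · ·
    · · · · · ·
T1:
  2·area = 16
  edge (6, 8)→(4, 8): d=(-2,0) right/bottom  bias=-1
  edge (4, 8)→(9, 0): d=(5,-8) top-left  bias=+0
  edge (9, 0)→(6, 8): d=(-3,8) right/bottom  bias=-1
    (3,2)@(7, 5): e=[6,9,1] → █
    (4,2)@(9, 5): e=[6,25,-15] → ·
    (2,3)@(5, 7): e=[2,3,11] → █
    (3,3)@(7, 7): e=[2,19,-5] → ·
    (2,4)@(5, 9): e=[-2,13,5] → ·
  covered (2 px):
    · · · · · ·
    · · · · · ·
    · · · █ · ·
    · · █ · · ·
    · · · · · ·

Answer: 2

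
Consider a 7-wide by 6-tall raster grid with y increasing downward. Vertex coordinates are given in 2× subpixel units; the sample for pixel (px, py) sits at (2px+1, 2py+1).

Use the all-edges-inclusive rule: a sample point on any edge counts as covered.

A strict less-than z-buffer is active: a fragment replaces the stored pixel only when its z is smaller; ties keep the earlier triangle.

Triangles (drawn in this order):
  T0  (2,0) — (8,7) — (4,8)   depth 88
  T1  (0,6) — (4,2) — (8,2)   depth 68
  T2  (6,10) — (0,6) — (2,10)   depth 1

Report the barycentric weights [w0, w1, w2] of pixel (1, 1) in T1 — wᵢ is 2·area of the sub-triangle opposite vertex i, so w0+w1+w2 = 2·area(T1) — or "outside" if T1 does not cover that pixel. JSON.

T0:
  2·area = 34
  edge (2, 0)→(8, 7): d=(6,7) inclusive
  edge (8, 7)→(4, 8): d=(-4,1) inclusive
  edge (4, 8)→(2, 0): d=(-2,-8) inclusive
    (1,1)@(3, 3): e=[11,21,2] → X
    (2,1)@(5, 3): e=[-3,19,18] → .
    (1,2)@(3, 5): e=[23,13,-2] → .
    (2,2)@(5, 5): e=[9,11,14] → X
    (3,2)@(7, 5): e=[-5,9,30] → .
    (2,3)@(5, 7): e=[21,3,10] → X
    (3,3)@(7, 7): e=[7,1,26] → X
    (4,3)@(9, 7): e=[-7,-1,42] → .
    (2,4)@(5, 9): e=[33,-5,6] → .
    (3,4)@(7, 9): e=[19,-7,22] → .
  covered (4 px):
    . . . . . . .
    . X . . . . .
    . . X . . . .
    . . X X . . .
    . . . . . . .
    . . . . . . .
T1:
  2·area = 16
  edge (0, 6)→(4, 2): d=(4,-4) inclusive
  edge (4, 2)→(8, 2): d=(4,0) inclusive
  edge (8, 2)→(0, 6): d=(-8,4) inclusive
    (2,0)@(5, 1): e=[0,-4,20] → .  [on edge]
    (1,1)@(3, 3): e=[0,4,12] → X  [on edge]
    (2,1)@(5, 3): e=[8,4,4] → X
    (3,1)@(7, 3): e=[16,4,-4] → .
    (0,2)@(1, 5): e=[0,12,4] → X  [on edge]
    (1,2)@(3, 5): e=[8,12,-4] → .
    (2,2)@(5, 5): e=[16,12,-12] → .
    (0,3)@(1, 7): e=[8,20,-12] → .
  covered (3 px):
    . . . . . . .
    . X X . . . .
    X . . . . . .
    . . . . . . .
    . . . . . . .
    . . . . . . .
T2:
  2·area = 16  (B↔C swapped to make it positive)
  edge (6, 10)→(2, 10): d=(-4,0) inclusive
  edge (2, 10)→(0, 6): d=(-2,-4) inclusive
  edge (0, 6)→(6, 10): d=(6,4) inclusive
    (0,3)@(1, 7): e=[12,2,2] → X
    (1,3)@(3, 7): e=[12,10,-6] → .
    (0,4)@(1, 9): e=[4,-2,14] → .
    (1,4)@(3, 9): e=[4,6,6] → X
    (2,4)@(5, 9): e=[4,14,-2] → .
    (1,5)@(3, 11): e=[-4,2,18] → .
  covered (2 px):
    . . . . . . .
    . . . . . . .
    . . . . . . .
    X . . . . . .
    . X . . . . .
    . . . . . . .

Result: [4,12,0]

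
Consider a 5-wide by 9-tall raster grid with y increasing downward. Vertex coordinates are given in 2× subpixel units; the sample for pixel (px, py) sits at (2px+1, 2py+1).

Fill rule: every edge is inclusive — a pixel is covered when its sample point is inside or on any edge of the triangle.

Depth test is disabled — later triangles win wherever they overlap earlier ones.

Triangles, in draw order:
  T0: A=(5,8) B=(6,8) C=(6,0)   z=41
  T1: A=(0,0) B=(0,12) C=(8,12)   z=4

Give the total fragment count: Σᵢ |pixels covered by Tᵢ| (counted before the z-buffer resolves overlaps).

T0:
  2·area = 8  (B↔C swapped to make it positive)
  edge (5, 8)→(6, 0): d=(1,-8) inclusive
  edge (6, 0)→(6, 8): d=(0,8) inclusive
  edge (6, 8)→(5, 8): d=(-1,0) inclusive
  covered (0 px):
    · · · · ·
    · · · · ·
    · · · · ·
    · · · · ·
    · · · · ·
    · · · · ·
    · · · · ·
    · · · · ·
    · · · · ·
T1:
  2·area = 96  (B↔C swapped to make it positive)
  edge (0, 0)→(8, 12): d=(8,12) inclusive
  edge (8, 12)→(0, 12): d=(-8,0) inclusive
  edge (0, 12)→(0, 0): d=(0,-12) inclusive
    (0,1)@(1, 3): e=[12,72,12] → █
    (1,1)@(3, 3): e=[-12,72,36] → ·
    (0,2)@(1, 5): e=[28,56,12] → █
    (1,2)@(3, 5): e=[4,56,36] → █
    (2,2)@(5, 5): e=[-20,56,60] → ·
    (0,3)@(1, 7): e=[44,40,12] → █
    (2,3)@(5, 7): e=[-4,40,60] → ·
    (0,4)@(1, 9): e=[60,24,12] → █
    (2,4)@(5, 9): e=[12,24,60] → █
    (3,4)@(7, 9): e=[-12,24,84] → ·
    (0,5)@(1, 11): e=[76,8,12] → █
    (3,5)@(7, 11): e=[4,8,84] → █
  covered (12 px):
    · · · · ·
    █ · · · ·
    █ █ · · ·
    █ █ · · ·
    █ █ █ · ·
    █ █ █ █ ·
    · · · · ·
    · · · · ·
    · · · · ·

Final: 12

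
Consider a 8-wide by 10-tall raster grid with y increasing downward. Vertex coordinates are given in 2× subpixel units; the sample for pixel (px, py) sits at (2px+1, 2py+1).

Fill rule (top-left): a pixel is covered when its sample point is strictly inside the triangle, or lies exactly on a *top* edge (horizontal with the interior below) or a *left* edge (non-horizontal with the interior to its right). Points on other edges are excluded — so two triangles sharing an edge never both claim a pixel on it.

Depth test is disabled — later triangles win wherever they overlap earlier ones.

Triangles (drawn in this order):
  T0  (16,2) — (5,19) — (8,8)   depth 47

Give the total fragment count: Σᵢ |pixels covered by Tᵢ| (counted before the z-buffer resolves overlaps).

T0:
  2·area = 70
  edge (16, 2)→(5, 19): d=(-11,17) right/bottom  bias=-1
  edge (5, 19)→(8, 8): d=(3,-11) top-left  bias=+0
  edge (8, 8)→(16, 2): d=(8,-6) top-left  bias=+0
    (7,1)@(15, 3): e=[6,62,2] → #
    (6,2)@(13, 5): e=[18,46,6] → #
    (7,2)@(15, 5): e=[-16,68,18] → ·
    (5,3)@(11, 7): e=[30,30,10] → #
    (6,3)@(13, 7): e=[-4,52,22] → ·
    (4,4)@(9, 9): e=[42,14,14] → #
    (6,4)@(13, 9): e=[-26,58,38] → ·
    (4,5)@(9, 11): e=[20,20,30] → #
    (5,5)@(11, 11): e=[-14,42,42] → ·
    (3,6)@(7, 13): e=[32,4,34] → #
    (4,6)@(9, 13): e=[-2,26,46] → ·
    (3,7)@(7, 15): e=[10,10,50] → #
    (2,9)@(5, 19): e=[0,0,70] → ·  [on edge]
  covered (8 px):
    · · · · · · · ·
    · · · · · · · #
    · · · · · · # ·
    · · · · · # · ·
    · · · · # # · ·
    · · · · # · · ·
    · · · # · · · ·
    · · · # · · · ·
    · · · · · · · ·
    · · · · · · · ·

Answer: 8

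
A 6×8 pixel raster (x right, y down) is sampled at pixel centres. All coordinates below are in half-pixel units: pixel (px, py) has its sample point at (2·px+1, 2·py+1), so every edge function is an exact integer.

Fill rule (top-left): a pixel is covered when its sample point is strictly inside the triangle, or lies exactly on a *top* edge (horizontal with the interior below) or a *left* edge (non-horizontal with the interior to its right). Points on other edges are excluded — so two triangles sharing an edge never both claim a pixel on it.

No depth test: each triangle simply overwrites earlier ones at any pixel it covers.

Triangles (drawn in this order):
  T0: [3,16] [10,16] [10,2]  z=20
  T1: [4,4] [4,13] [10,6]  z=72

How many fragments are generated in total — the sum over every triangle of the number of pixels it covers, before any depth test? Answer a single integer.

T0:
  2·area = 98  (B↔C swapped to make it positive)
  edge (3, 16)→(10, 2): d=(7,-14) top-left  bias=+0
  edge (10, 2)→(10, 16): d=(0,14) right/bottom  bias=-1
  edge (10, 16)→(3, 16): d=(-7,0) right/bottom  bias=-1
    (4,2)@(9, 5): e=[7,14,77] → █
    (5,2)@(11, 5): e=[35,-14,77] → ·
    (4,3)@(9, 7): e=[21,14,63] → █
    (5,3)@(11, 7): e=[49,-14,63] → ·
    (3,4)@(7, 9): e=[7,42,49] → █
    (5,4)@(11, 9): e=[63,-14,49] → ·
    (3,5)@(7, 11): e=[21,42,35] → █
    (5,5)@(11, 11): e=[77,-14,35] → ·
    (2,6)@(5, 13): e=[7,70,21] → █
    (5,6)@(11, 13): e=[91,-14,21] → ·
    (2,7)@(5, 15): e=[21,70,7] → █
    (5,7)@(11, 15): e=[105,-14,7] → ·
  covered (12 px):
    · · · · · ·
    · · · · · ·
    · · · · █ ·
    · · · · █ ·
    · · · █ █ ·
    · · · █ █ ·
    · · █ █ █ ·
    · · █ █ █ ·
T1:
  2·area = 54  (B↔C swapped to make it positive)
  edge (4, 4)→(10, 6): d=(6,2) right/bottom  bias=-1
  edge (10, 6)→(4, 13): d=(-6,7) right/bottom  bias=-1
  edge (4, 13)→(4, 4): d=(0,-9) top-left  bias=+0
    (0,1)@(1, 3): e=[0,81,-27] → ·  [on edge]
    (2,2)@(5, 5): e=[4,41,9] → █
    (3,2)@(7, 5): e=[0,27,27] → ·  [on edge]
    (2,3)@(5, 7): e=[16,29,9] → █
    (3,3)@(7, 7): e=[12,15,27] → █
    (4,3)@(9, 7): e=[8,1,45] → █
    (5,3)@(11, 7): e=[4,-13,63] → ·
    (2,4)@(5, 9): e=[28,17,9] → █
    (4,4)@(9, 9): e=[20,-11,45] → ·
    (2,5)@(5, 11): e=[40,5,9] → █
    (3,5)@(7, 11): e=[36,-9,27] → ·
    (2,6)@(5, 13): e=[52,-7,9] → ·
  covered (7 px):
    · · · · · ·
    · · · · · ·
    · · █ · · ·
    · · █ █ █ ·
    · · █ █ · ·
    · · █ · · ·
    · · · · · ·
    · · · · · ·

Answer: 19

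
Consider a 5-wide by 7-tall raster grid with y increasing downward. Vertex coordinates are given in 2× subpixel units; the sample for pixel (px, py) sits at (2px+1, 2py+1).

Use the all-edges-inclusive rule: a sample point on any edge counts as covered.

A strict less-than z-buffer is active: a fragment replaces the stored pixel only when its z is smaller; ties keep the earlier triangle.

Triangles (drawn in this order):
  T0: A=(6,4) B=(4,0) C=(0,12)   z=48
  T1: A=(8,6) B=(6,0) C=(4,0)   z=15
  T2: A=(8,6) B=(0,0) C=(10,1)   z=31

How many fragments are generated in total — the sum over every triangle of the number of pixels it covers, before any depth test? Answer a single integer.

T0:
  2·area = 40  (B↔C swapped to make it positive)
  edge (6, 4)→(0, 12): d=(-6,8) inclusive
  edge (0, 12)→(4, 0): d=(4,-12) inclusive
  edge (4, 0)→(6, 4): d=(2,4) inclusive
    (1,1)@(3, 3): e=[30,0,10] → #  [on edge]
    (2,1)@(5, 3): e=[14,24,2] → #
    (3,1)@(7, 3): e=[-2,48,-6] → ·
    (1,2)@(3, 5): e=[18,8,14] → #
    (3,2)@(7, 5): e=[-14,56,-2] → ·
    (1,3)@(3, 7): e=[6,16,18] → #
    (2,3)@(5, 7): e=[-10,40,10] → ·
    (0,4)@(1, 9): e=[10,0,30] → #  [on edge]
    (1,4)@(3, 9): e=[-6,24,22] → ·
    (0,5)@(1, 11): e=[-2,8,34] → ·
  covered (6 px):
    · · · · ·
    · # # · ·
    · # # · ·
    · # · · ·
    # · · · ·
    · · · · ·
    · · · · ·
T1:
  2·area = 12  (B↔C swapped to make it positive)
  edge (8, 6)→(4, 0): d=(-4,-6) inclusive
  edge (4, 0)→(6, 0): d=(2,0) inclusive
  edge (6, 0)→(8, 6): d=(2,6) inclusive
    (2,0)@(5, 1): e=[2,2,8] → #
    (3,0)@(7, 1): e=[14,2,-4] → ·
    (2,1)@(5, 3): e=[-6,6,12] → ·
    (3,1)@(7, 3): e=[6,6,0] → #  [on edge]
    (4,1)@(9, 3): e=[18,6,-12] → ·
    (3,2)@(7, 5): e=[-2,10,4] → ·
    (4,4)@(9, 9): e=[-6,18,0] → ·  [on edge]
  covered (2 px):
    · · # · ·
    · · · # ·
    · · · · ·
    · · · · ·
    · · · · ·
    · · · · ·
    · · · · ·
T2:
  2·area = 52
  edge (8, 6)→(0, 0): d=(-8,-6) inclusive
  edge (0, 0)→(10, 1): d=(10,1) inclusive
  edge (10, 1)→(8, 6): d=(-2,5) inclusive
    (1,0)@(3, 1): e=[10,7,35] → #
    (2,0)@(5, 1): e=[22,5,25] → #
    (3,0)@(7, 1): e=[34,3,15] → #
    (4,0)@(9, 1): e=[46,1,5] → #
    (1,1)@(3, 3): e=[-6,27,31] → ·
    (2,1)@(5, 3): e=[6,25,21] → #
    (2,2)@(5, 5): e=[-10,45,17] → ·
    (3,2)@(7, 5): e=[2,43,7] → #
    (4,2)@(9, 5): e=[14,41,-3] → ·
    (3,3)@(7, 7): e=[-14,63,3] → ·
  covered (8 px):
    · # # # #
    · · # # #
    · · · # ·
    · · · · ·
    · · · · ·
    · · · · ·
    · · · · ·

Answer: 16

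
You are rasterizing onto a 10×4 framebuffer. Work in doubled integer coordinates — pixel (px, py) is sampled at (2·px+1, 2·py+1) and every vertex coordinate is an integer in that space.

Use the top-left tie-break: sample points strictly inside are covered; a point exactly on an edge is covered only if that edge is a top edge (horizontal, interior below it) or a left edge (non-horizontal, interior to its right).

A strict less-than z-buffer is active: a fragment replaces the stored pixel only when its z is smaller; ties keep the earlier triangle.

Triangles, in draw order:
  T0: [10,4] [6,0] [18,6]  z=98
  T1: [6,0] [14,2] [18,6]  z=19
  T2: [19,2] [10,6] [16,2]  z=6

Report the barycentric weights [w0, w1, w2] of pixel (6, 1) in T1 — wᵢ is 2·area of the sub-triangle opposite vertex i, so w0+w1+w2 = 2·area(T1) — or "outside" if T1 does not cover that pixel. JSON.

T0:
  2·area = 24
  edge (10, 4)→(6, 0): d=(-4,-4) top-left  bias=+0
  edge (6, 0)→(18, 6): d=(12,6) right/bottom  bias=-1
  edge (18, 6)→(10, 4): d=(-8,-2) top-left  bias=+0
    (3,0)@(7, 1): e=[0,6,18] → #  [on edge]
    (4,0)@(9, 1): e=[8,-6,22] → ·
    (3,1)@(7, 3): e=[-8,30,2] → ·
    (4,1)@(9, 3): e=[0,18,6] → #  [on edge]
    (5,1)@(11, 3): e=[8,6,10] → #
    (6,1)@(13, 3): e=[16,-6,14] → ·
    (4,2)@(9, 5): e=[-8,42,-10] → ·
    (5,2)@(11, 5): e=[0,30,-6] → ·  [on edge]
    (7,2)@(15, 5): e=[16,6,2] → #
    (8,2)@(17, 5): e=[24,-6,6] → ·
    (6,3)@(13, 7): e=[0,42,-18] → ·  [on edge]
    (7,3)@(15, 7): e=[8,30,-14] → ·
  covered (4 px):
    · · · # · · · · · ·
    · · · · # # · · · ·
    · · · · · · · # · ·
    · · · · · · · · · ·
T1:
  2·area = 24
  edge (6, 0)→(14, 2): d=(8,2) right/bottom  bias=-1
  edge (14, 2)→(18, 6): d=(4,4) right/bottom  bias=-1
  edge (18, 6)→(6, 0): d=(-12,-6) top-left  bias=+0
    (4,0)@(9, 1): e=[2,16,6] → #
    (5,0)@(11, 1): e=[-2,8,18] → ·
    (6,0)@(13, 1): e=[-6,0,30] → ·  [on edge]
    (4,1)@(9, 3): e=[18,24,-18] → ·
    (6,1)@(13, 3): e=[10,8,6] → #
    (7,1)@(15, 3): e=[6,0,18] → ·  [on edge]
    (6,2)@(13, 5): e=[26,16,-18] → ·
    (8,2)@(17, 5): e=[18,0,6] → ·  [on edge]
    (9,3)@(19, 7): e=[30,0,-6] → ·  [on edge]
  covered (2 px):
    · · · · # · · · · ·
    · · · · · · # · · ·
    · · · · · · · · · ·
    · · · · · · · · · ·
T2:
  2·area = 12
  edge (19, 2)→(10, 6): d=(-9,4) right/bottom  bias=-1
  edge (10, 6)→(16, 2): d=(6,-4) top-left  bias=+0
  edge (16, 2)→(19, 2): d=(3,0) top-left  bias=+0
    (7,1)@(15, 3): e=[7,2,3] → #
    (8,1)@(17, 3): e=[-1,10,3] → ·
    (7,2)@(15, 5): e=[-11,14,9] → ·
  covered (1 px):
    · · · · · · · · · ·
    · · · · · · · # · ·
    · · · · · · · · · ·
    · · · · · · · · · ·

Result: [8,6,10]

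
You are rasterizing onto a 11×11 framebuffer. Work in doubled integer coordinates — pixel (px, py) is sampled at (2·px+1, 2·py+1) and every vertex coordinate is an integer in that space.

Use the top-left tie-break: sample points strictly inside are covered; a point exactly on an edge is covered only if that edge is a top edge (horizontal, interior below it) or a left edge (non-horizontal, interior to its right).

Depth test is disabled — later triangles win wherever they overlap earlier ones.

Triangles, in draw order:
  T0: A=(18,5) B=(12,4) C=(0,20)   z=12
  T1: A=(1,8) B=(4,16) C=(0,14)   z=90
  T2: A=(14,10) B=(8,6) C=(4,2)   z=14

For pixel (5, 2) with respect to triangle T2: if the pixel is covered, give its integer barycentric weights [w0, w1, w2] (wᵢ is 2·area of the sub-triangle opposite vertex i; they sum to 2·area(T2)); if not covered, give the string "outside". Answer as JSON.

T0:
  2·area = 108  (B↔C swapped to make it positive)
  edge (18, 5)→(0, 20): d=(-18,15) right/bottom  bias=-1
  edge (0, 20)→(12, 4): d=(12,-16) top-left  bias=+0
  edge (12, 4)→(18, 5): d=(6,1) right/bottom  bias=-1
    (6,2)@(13, 5): e=[75,28,5] → █
    (7,2)@(15, 5): e=[45,60,3] → █
    (8,2)@(17, 5): e=[15,92,1] → █
    (9,2)@(19, 5): e=[-15,124,-1] → ·
    (5,3)@(11, 7): e=[69,20,19] → █
    (8,3)@(17, 7): e=[-21,116,13] → ·
    (4,4)@(9, 9): e=[63,12,33] → █
    (7,4)@(15, 9): e=[-27,108,27] → ·
    (3,5)@(7, 11): e=[57,4,47] → █
    (5,5)@(11, 11): e=[-3,68,43] → ·
    (6,5)@(13, 11): e=[-33,100,41] → ·
    (3,6)@(7, 13): e=[21,28,59] → █
  covered (15 px):
    · · · · · · · · · · ·
    · · · · · · · · · · ·
    · · · · · · █ █ █ · ·
    · · · · · █ █ █ · · ·
    · · · · █ █ █ · · · ·
    · · · █ █ · · · · · ·
    · · · █ · · · · · · ·
    · · █ · · · · · · · ·
    · █ · · · · · · · · ·
    █ · · · · · · · · · ·
    · · · · · · · · · · ·
T1:
  2·area = 26
  edge (1, 8)→(4, 16): d=(3,8) right/bottom  bias=-1
  edge (4, 16)→(0, 14): d=(-4,-2) top-left  bias=+0
  edge (0, 14)→(1, 8): d=(1,-6) top-left  bias=+0
    (0,4)@(1, 9): e=[3,22,1] → █
    (1,4)@(3, 9): e=[-13,26,13] → ·
    (0,5)@(1, 11): e=[9,14,3] → █
    (1,5)@(3, 11): e=[-7,18,15] → ·
    (0,6)@(1, 13): e=[15,6,5] → █
    (1,6)@(3, 13): e=[-1,10,17] → ·
    (0,7)@(1, 15): e=[21,-2,7] → ·
    (1,7)@(3, 15): e=[5,2,19] → █
    (2,7)@(5, 15): e=[-11,6,31] → ·
    (1,8)@(3, 17): e=[11,-6,21] → ·
  covered (4 px):
    · · · · · · · · · · ·
    · · · · · · · · · · ·
    · · · · · · · · · · ·
    · · · · · · · · · · ·
    █ · · · · · · · · · ·
    █ · · · · · · · · · ·
    █ · · · · · · · · · ·
    · █ · · · · · · · · ·
    · · · · · · · · · · ·
    · · · · · · · · · · ·
    · · · · · · · · · · ·
T2:
  2·area = 8
  edge (14, 10)→(8, 6): d=(-6,-4) top-left  bias=+0
  edge (8, 6)→(4, 2): d=(-4,-4) top-left  bias=+0
  edge (4, 2)→(14, 10): d=(10,8) right/bottom  bias=-1
    (1,0)@(3, 1): e=[10,0,-2] → ·  [on edge]
    (2,1)@(5, 3): e=[6,0,2] → █  [on edge]
    (3,1)@(7, 3): e=[14,8,-14] → ·
    (2,2)@(5, 5): e=[-6,-8,22] → ·
    (3,2)@(7, 5): e=[2,0,6] → █  [on edge]
    (4,2)@(9, 5): e=[10,8,-10] → ·
    (3,3)@(7, 7): e=[-10,-8,26] → ·
    (4,3)@(9, 7): e=[-2,0,10] → ·  [on edge]
    (5,4)@(11, 9): e=[-6,0,14] → ·  [on edge]
    (6,5)@(13, 11): e=[-10,0,18] → ·  [on edge]
    (7,6)@(15, 13): e=[-14,0,22] → ·  [on edge]
    (8,7)@(17, 15): e=[-18,0,26] → ·  [on edge]
    (9,8)@(19, 17): e=[-22,0,30] → ·  [on edge]
    (10,9)@(21, 19): e=[-26,0,34] → ·  [on edge]
  covered (2 px):
    · · · · · · · · · · ·
    · · █ · · · · · · · ·
    · · · █ · · · · · · ·
    · · · · · · · · · · ·
    · · · · · · · · · · ·
    · · · · · · · · · · ·
    · · · · · · · · · · ·
    · · · · · · · · · · ·
    · · · · · · · · · · ·
    · · · · · · · · · · ·
    · · · · · · · · · · ·

Result: "outside"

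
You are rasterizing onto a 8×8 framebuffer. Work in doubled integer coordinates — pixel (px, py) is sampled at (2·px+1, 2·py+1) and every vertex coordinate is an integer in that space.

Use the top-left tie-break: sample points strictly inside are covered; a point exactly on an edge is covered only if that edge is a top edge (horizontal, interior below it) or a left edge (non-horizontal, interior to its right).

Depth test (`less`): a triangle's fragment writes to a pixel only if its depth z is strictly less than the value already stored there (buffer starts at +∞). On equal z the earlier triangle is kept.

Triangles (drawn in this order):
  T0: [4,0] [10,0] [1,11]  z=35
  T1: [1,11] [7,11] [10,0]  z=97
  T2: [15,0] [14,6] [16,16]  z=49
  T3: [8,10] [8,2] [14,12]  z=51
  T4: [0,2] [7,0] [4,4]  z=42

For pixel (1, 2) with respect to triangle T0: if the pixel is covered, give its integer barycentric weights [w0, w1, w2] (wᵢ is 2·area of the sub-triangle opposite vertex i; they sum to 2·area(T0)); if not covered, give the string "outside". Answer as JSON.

T0:
  2·area = 66
  edge (4, 0)→(10, 0): d=(6,0) top-left  bias=+0
  edge (10, 0)→(1, 11): d=(-9,11) right/bottom  bias=-1
  edge (1, 11)→(4, 0): d=(3,-11) top-left  bias=+0
    (2,0)@(5, 1): e=[6,46,14] → #
    (3,0)@(7, 1): e=[6,24,36] → #
    (4,0)@(9, 1): e=[6,2,58] → #
    (5,0)@(11, 1): e=[6,-20,80] → ·
    (2,1)@(5, 3): e=[18,28,20] → #
    (4,1)@(9, 3): e=[18,-16,64] → ·
    (1,2)@(3, 5): e=[30,32,4] → #
    (3,2)@(7, 5): e=[30,-12,48] → ·
    (1,3)@(3, 7): e=[42,14,10] → #
    (2,3)@(5, 7): e=[42,-8,32] → ·
    (1,4)@(3, 9): e=[54,-4,16] → ·
    (0,5)@(1, 11): e=[66,0,0] → ·  [on edge]
  covered (8 px):
    · · # # # · · ·
    · · # # · · · ·
    · # # · · · · ·
    · # · · · · · ·
    · · · · · · · ·
    · · · · · · · ·
    · · · · · · · ·
    · · · · · · · ·
T1:
  2·area = 66  (B↔C swapped to make it positive)
  edge (1, 11)→(10, 0): d=(9,-11) top-left  bias=+0
  edge (10, 0)→(7, 11): d=(-3,11) right/bottom  bias=-1
  edge (7, 11)→(1, 11): d=(-6,0) right/bottom  bias=-1
    (4,1)@(9, 3): e=[16,2,48] → #
    (5,1)@(11, 3): e=[38,-20,48] → ·
    (3,2)@(7, 5): e=[12,18,36] → #
    (4,2)@(9, 5): e=[34,-4,36] → ·
    (2,3)@(5, 7): e=[8,34,24] → #
    (4,3)@(9, 7): e=[52,-10,24] → ·
    (1,4)@(3, 9): e=[4,50,12] → #
    (4,4)@(9, 9): e=[70,-16,12] → ·
    (0,5)@(1, 11): e=[0,66,0] → ·  [on edge]
    (1,5)@(3, 11): e=[22,44,0] → ·  [on edge]
    (2,5)@(5, 11): e=[44,22,0] → ·  [on edge]
    (3,5)@(7, 11): e=[66,0,0] → ·  [on edge]
    (4,5)@(9, 11): e=[88,-22,0] → ·  [on edge]
    (5,5)@(11, 11): e=[110,-44,0] → ·  [on edge]
    (6,5)@(13, 11): e=[132,-66,0] → ·  [on edge]
    (7,5)@(15, 11): e=[154,-88,0] → ·  [on edge]
  covered (7 px):
    · · · · · · · ·
    · · · · # · · ·
    · · · # · · · ·
    · · # # · · · ·
    · # # # · · · ·
    · · · · · · · ·
    · · · · · · · ·
    · · · · · · · ·
T2:
  2·area = 22  (B↔C swapped to make it positive)
  edge (15, 0)→(16, 16): d=(1,16) right/bottom  bias=-1
  edge (16, 16)→(14, 6): d=(-2,-10) top-left  bias=+0
  edge (14, 6)→(15, 0): d=(1,-6) top-left  bias=+0
    (6,0)@(13, 1): e=[33,0,-11] → ·  [on edge]
    (7,0)@(15, 1): e=[1,20,1] → #
    (7,1)@(15, 3): e=[3,16,3] → #
    (7,2)@(15, 5): e=[5,12,5] → #
    (7,3)@(15, 7): e=[7,8,7] → #
    (7,4)@(15, 9): e=[9,4,9] → #
    (7,5)@(15, 11): e=[11,0,11] → #  [on edge]
    (7,6)@(15, 13): e=[13,-4,13] → ·
  covered (6 px):
    · · · · · · · #
    · · · · · · · #
    · · · · · · · #
    · · · · · · · #
    · · · · · · · #
    · · · · · · · #
    · · · · · · · ·
    · · · · · · · ·
T3:
  2·area = 48
  edge (8, 10)→(8, 2): d=(0,-8) top-left  bias=+0
  edge (8, 2)→(14, 12): d=(6,10) right/bottom  bias=-1
  edge (14, 12)→(8, 10): d=(-6,-2) top-left  bias=+0
    (4,2)@(9, 5): e=[8,8,32] → #
    (5,2)@(11, 5): e=[24,-12,36] → ·
    (4,3)@(9, 7): e=[8,20,20] → #
    (5,3)@(11, 7): e=[24,0,24] → ·  [on edge]
    (2,4)@(5, 9): e=[-24,72,0] → ·  [on edge]
    (4,4)@(9, 9): e=[8,32,8] → #
    (5,4)@(11, 9): e=[24,12,12] → #
    (6,4)@(13, 9): e=[40,-8,16] → ·
    (4,5)@(9, 11): e=[8,44,-4] → ·
    (5,5)@(11, 11): e=[24,24,0] → #  [on edge]
    (6,5)@(13, 11): e=[40,4,4] → #
    (7,5)@(15, 11): e=[56,-16,8] → ·
  covered (6 px):
    · · · · · · · ·
    · · · · · · · ·
    · · · · # · · ·
    · · · · # · · ·
    · · · · # # · ·
    · · · · · # # ·
    · · · · · · · ·
    · · · · · · · ·
T4:
  2·area = 22
  edge (0, 2)→(7, 0): d=(7,-2) top-left  bias=+0
  edge (7, 0)→(4, 4): d=(-3,4) right/bottom  bias=-1
  edge (4, 4)→(0, 2): d=(-4,-2) top-left  bias=+0
    (2,0)@(5, 1): e=[3,5,14] → #
    (3,0)@(7, 1): e=[7,-3,18] → ·
    (1,1)@(3, 3): e=[13,7,2] → #
    (2,1)@(5, 3): e=[17,-1,6] → ·
    (1,2)@(3, 5): e=[27,1,-6] → ·
  covered (2 px):
    · · # · · · · ·
    · # · · · · · ·
    · · · · · · · ·
    · · · · · · · ·
    · · · · · · · ·
    · · · · · · · ·
    · · · · · · · ·
    · · · · · · · ·

Result: [32,4,30]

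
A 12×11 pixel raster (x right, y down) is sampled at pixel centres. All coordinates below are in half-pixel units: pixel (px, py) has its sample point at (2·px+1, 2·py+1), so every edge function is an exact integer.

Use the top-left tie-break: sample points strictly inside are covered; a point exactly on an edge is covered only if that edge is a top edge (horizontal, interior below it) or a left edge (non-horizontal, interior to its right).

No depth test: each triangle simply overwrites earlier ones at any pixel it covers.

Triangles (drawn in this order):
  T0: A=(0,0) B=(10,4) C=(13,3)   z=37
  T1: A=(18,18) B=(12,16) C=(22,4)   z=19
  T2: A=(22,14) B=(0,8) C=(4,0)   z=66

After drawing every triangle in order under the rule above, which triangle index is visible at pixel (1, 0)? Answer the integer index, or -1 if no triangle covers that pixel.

T0:
  2·area = 22  (B↔C swapped to make it positive)
  edge (0, 0)→(13, 3): d=(13,3) right/bottom  bias=-1
  edge (13, 3)→(10, 4): d=(-3,1) right/bottom  bias=-1
  edge (10, 4)→(0, 0): d=(-10,-4) top-left  bias=+0
    (1,0)@(3, 1): e=[4,16,2] → X
    (2,0)@(5, 1): e=[-2,14,10] → .
    (9,0)@(19, 1): e=[-44,0,66] → .  [on edge]
    (1,1)@(3, 3): e=[30,10,-18] → .
    (4,1)@(9, 3): e=[12,4,6] → X
    (5,1)@(11, 3): e=[6,2,14] → X
    (6,1)@(13, 3): e=[0,0,22] → .  [on edge]
    (3,2)@(7, 5): e=[44,0,-22] → .  [on edge]
    (4,2)@(9, 5): e=[38,-2,-14] → .
    (5,2)@(11, 5): e=[32,-4,-6] → .
    (0,3)@(1, 7): e=[88,0,-66] → .  [on edge]
  covered (3 px):
    . X . . . . . . . . . .
    . . . . X X . . . . . .
    . . . . . . . . . . . .
    . . . . . . . . . . . .
    . . . . . . . . . . . .
    . . . . . . . . . . . .
    . . . . . . . . . . . .
    . . . . . . . . . . . .
    . . . . . . . . . . . .
    . . . . . . . . . . . .
    . . . . . . . . . . . .
T1:
  2·area = 92
  edge (18, 18)→(12, 16): d=(-6,-2) top-left  bias=+0
  edge (12, 16)→(22, 4): d=(10,-12) top-left  bias=+0
  edge (22, 4)→(18, 18): d=(-4,14) right/bottom  bias=-1
    (10,3)@(21, 7): e=[72,18,2] → X
    (11,3)@(23, 7): e=[76,42,-26] → .
    (9,4)@(19, 9): e=[56,14,22] → X
    (10,4)@(21, 9): e=[60,38,-6] → .
    (8,5)@(17, 11): e=[40,10,42] → X
    (10,5)@(21, 11): e=[48,58,-14] → .
    (1,6)@(3, 13): e=[0,-138,230] → .  [on edge]
    (7,6)@(15, 13): e=[24,6,62] → X
    (10,6)@(21, 13): e=[36,78,-22] → .
    (4,7)@(9, 15): e=[0,-46,138] → .  [on edge]
    (6,7)@(13, 15): e=[8,2,82] → X
    (9,7)@(19, 15): e=[20,74,-2] → .
    (7,8)@(15, 17): e=[0,46,46] → X  [on edge]
    (10,9)@(21, 19): e=[0,138,-46] → .  [on edge]
  covered (12 px):
    . . . . . . . . . . . .
    . . . . . . . . . . . .
    . . . . . . . . . . . .
    . . . . . . . . . . X .
    . . . . . . . . . X . .
    . . . . . . . . X X . .
    . . . . . . . X X X . .
    . . . . . . X X X . . .
    . . . . . . . X X . . .
    . . . . . . . . . . . .
    . . . . . . . . . . . .
T2:
  2·area = 200
  edge (22, 14)→(0, 8): d=(-22,-6) top-left  bias=+0
  edge (0, 8)→(4, 0): d=(4,-8) top-left  bias=+0
  edge (4, 0)→(22, 14): d=(18,14) right/bottom  bias=-1
    (2,0)@(5, 1): e=[184,12,4] → X
    (3,0)@(7, 1): e=[196,28,-24] → .
    (1,1)@(3, 3): e=[128,4,68] → X
    (3,1)@(7, 3): e=[152,36,12] → X
    (4,1)@(9, 3): e=[164,52,-16] → .
    (1,2)@(3, 5): e=[84,12,104] → X
    (4,2)@(9, 5): e=[120,60,20] → X
    (5,2)@(11, 5): e=[132,76,-8] → .
    (0,3)@(1, 7): e=[28,4,168] → X
    (5,3)@(11, 7): e=[88,84,28] → X
    (6,3)@(13, 7): e=[100,100,0] → .  [on edge]
    (0,4)@(1, 9): e=[-16,12,204] → .
    (5,5)@(11, 11): e=[0,100,100] → X  [on edge]
  covered (25 px):
    . . X . . . . . . . . .
    . X X X . . . . . . . .
    . X X X X . . . . . . .
    X X X X X X . . . . . .
    . . X X X X X X . . . .
    . . . . . X X X X . . .
    . . . . . . . . . X . .
    . . . . . . . . . . . .
    . . . . . . . . . . . .
    . . . . . . . . . . . .
    . . . . . . . . . . . .

Z-buffer (winner per pixel, '.' = empty):
  . 0 2 . . . . . . . . .
  . 2 2 2 0 0 . . . . . .
  . 2 2 2 2 . . . . . . .
  2 2 2 2 2 2 . . . . 1 .
  . . 2 2 2 2 2 2 . 1 . .
  . . . . . 2 2 2 2 1 . .
  . . . . . . . 1 1 2 . .
  . . . . . . 1 1 1 . . .
  . . . . . . . 1 1 . . .
  . . . . . . . . . . . .
  . . . . . . . . . . . .

Answer: 0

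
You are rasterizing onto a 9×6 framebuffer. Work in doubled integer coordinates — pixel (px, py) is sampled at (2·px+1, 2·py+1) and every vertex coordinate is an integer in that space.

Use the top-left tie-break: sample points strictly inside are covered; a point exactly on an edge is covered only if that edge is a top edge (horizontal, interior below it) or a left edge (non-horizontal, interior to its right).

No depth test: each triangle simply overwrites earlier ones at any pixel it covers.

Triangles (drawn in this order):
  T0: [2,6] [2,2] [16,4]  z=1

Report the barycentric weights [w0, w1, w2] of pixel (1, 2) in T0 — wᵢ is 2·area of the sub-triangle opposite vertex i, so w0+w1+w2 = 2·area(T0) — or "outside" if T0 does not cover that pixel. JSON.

T0:
  2·area = 56
  edge (2, 6)→(2, 2): d=(0,-4) top-left  bias=+0
  edge (2, 2)→(16, 4): d=(14,2) right/bottom  bias=-1
  edge (16, 4)→(2, 6): d=(-14,2) right/bottom  bias=-1
    (1,1)@(3, 3): e=[4,12,40] → █
    (2,1)@(5, 3): e=[12,8,36] → █
    (3,1)@(7, 3): e=[20,4,32] → █
    (4,1)@(9, 3): e=[28,0,28] → ·  [on edge]
    (1,2)@(3, 5): e=[4,40,12] → █
    (4,2)@(9, 5): e=[28,28,0] → ·  [on edge]
    (1,3)@(3, 7): e=[4,68,-16] → ·
    (2,3)@(5, 7): e=[12,64,-20] → ·
    (3,3)@(7, 7): e=[20,60,-24] → ·
  covered (6 px):
    · · · · · · · · ·
    · █ █ █ · · · · ·
    · █ █ █ · · · · ·
    · · · · · · · · ·
    · · · · · · · · ·
    · · · · · · · · ·

Answer: [40,12,4]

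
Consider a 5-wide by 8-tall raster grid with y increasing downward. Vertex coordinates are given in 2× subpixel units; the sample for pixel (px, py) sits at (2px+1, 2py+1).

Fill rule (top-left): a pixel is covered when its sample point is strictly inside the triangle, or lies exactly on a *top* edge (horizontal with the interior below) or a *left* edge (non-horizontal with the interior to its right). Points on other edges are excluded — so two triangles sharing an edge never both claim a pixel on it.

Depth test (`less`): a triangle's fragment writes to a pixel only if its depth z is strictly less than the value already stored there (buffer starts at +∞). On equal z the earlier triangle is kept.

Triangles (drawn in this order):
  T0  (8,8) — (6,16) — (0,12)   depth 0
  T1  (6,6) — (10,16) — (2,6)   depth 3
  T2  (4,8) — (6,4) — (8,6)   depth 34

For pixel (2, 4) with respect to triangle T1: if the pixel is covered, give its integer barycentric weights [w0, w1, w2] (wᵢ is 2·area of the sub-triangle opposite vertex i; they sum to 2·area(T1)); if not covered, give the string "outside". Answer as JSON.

T0:
  2·area = 56
  edge (8, 8)→(6, 16): d=(-2,8) right/bottom  bias=-1
  edge (6, 16)→(0, 12): d=(-6,-4) top-left  bias=+0
  edge (0, 12)→(8, 8): d=(8,-4) top-left  bias=+0
    (3,4)@(7, 9): e=[6,46,4] → X
    (4,4)@(9, 9): e=[-10,54,12] → .
    (1,5)@(3, 11): e=[34,18,4] → X
    (2,5)@(5, 11): e=[18,26,12] → X
    (4,5)@(9, 11): e=[-14,42,28] → .
    (1,6)@(3, 13): e=[30,6,20] → X
    (3,6)@(7, 13): e=[-2,22,36] → .
    (1,7)@(3, 15): e=[26,-6,36] → .
    (2,7)@(5, 15): e=[10,2,44] → X
    (3,7)@(7, 15): e=[-6,10,52] → .
  covered (7 px):
    . . . . .
    . . . . .
    . . . . .
    . . . . .
    . . . X .
    . X X X .
    . X X . .
    . . X . .
T1:
  2·area = 40
  edge (6, 6)→(10, 16): d=(4,10) right/bottom  bias=-1
  edge (10, 16)→(2, 6): d=(-8,-10) top-left  bias=+0
  edge (2, 6)→(6, 6): d=(4,0) top-left  bias=+0
    (1,3)@(3, 7): e=[34,2,4] → X
    (2,3)@(5, 7): e=[14,22,4] → X
    (3,3)@(7, 7): e=[-6,42,4] → .
    (1,4)@(3, 9): e=[42,-14,12] → .
    (2,4)@(5, 9): e=[22,6,12] → X
    (3,4)@(7, 9): e=[2,26,12] → X
    (4,4)@(9, 9): e=[-18,46,12] → .
    (2,5)@(5, 11): e=[30,-10,20] → .
    (3,5)@(7, 11): e=[10,10,20] → X
    (4,5)@(9, 11): e=[-10,30,20] → .
    (3,6)@(7, 13): e=[18,-6,28] → .
  covered (5 px):
    . . . . .
    . . . . .
    . . . . .
    . X X . .
    . . X X .
    . . . X .
    . . . . .
    . . . . .
T2:
  2·area = 12
  edge (4, 8)→(6, 4): d=(2,-4) top-left  bias=+0
  edge (6, 4)→(8, 6): d=(2,2) right/bottom  bias=-1
  edge (8, 6)→(4, 8): d=(-4,2) right/bottom  bias=-1
    (1,0)@(3, 1): e=[-18,0,30] → .  [on edge]
    (2,1)@(5, 3): e=[-6,0,18] → .  [on edge]
    (3,2)@(7, 5): e=[6,0,6] → .  [on edge]
    (2,3)@(5, 7): e=[2,8,2] → X
    (3,3)@(7, 7): e=[10,4,-2] → .
    (4,3)@(9, 7): e=[18,0,-6] → .  [on edge]
    (2,4)@(5, 9): e=[6,12,-6] → .
  covered (1 px):
    . . . . .
    . . . . .
    . . . . .
    . . X . .
    . . . . .
    . . . . .
    . . . . .
    . . . . .

Answer: [6,12,22]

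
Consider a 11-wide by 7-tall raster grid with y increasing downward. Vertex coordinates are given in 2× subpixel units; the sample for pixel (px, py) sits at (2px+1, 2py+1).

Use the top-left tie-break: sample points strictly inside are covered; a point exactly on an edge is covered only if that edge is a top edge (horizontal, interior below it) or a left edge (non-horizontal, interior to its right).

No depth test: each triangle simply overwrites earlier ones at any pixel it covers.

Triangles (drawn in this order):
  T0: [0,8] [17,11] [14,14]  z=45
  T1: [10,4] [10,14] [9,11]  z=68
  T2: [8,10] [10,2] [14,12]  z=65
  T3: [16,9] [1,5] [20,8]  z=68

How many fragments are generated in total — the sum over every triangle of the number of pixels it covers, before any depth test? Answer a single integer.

T0:
  2·area = 60
  edge (0, 8)→(17, 11): d=(17,3) right/bottom  bias=-1
  edge (17, 11)→(14, 14): d=(-3,3) right/bottom  bias=-1
  edge (14, 14)→(0, 8): d=(-14,-6) top-left  bias=+0
    (10,3)@(21, 7): e=[-80,0,140] → ·  [on edge]
    (1,4)@(3, 9): e=[8,48,4] → █
    (2,4)@(5, 9): e=[2,42,16] → █
    (3,4)@(7, 9): e=[-4,36,28] → ·
    (9,4)@(19, 9): e=[-40,0,100] → ·  [on edge]
    (1,5)@(3, 11): e=[42,42,-24] → ·
    (2,5)@(5, 11): e=[36,36,-12] → ·
    (3,5)@(7, 11): e=[30,30,0] → █  [on edge]
    (4,5)@(9, 11): e=[24,24,12] → █
    (5,5)@(11, 11): e=[18,18,24] → █
    (6,5)@(13, 11): e=[12,12,36] → █
    (7,5)@(15, 11): e=[6,6,48] → █
    (8,5)@(17, 11): e=[0,0,60] → ·  [on edge]
    (7,6)@(15, 13): e=[40,0,20] → ·  [on edge]
  covered (8 px):
    · · · · · · · · · · ·
    · · · · · · · · · · ·
    · · · · · · · · · · ·
    · · · · · · · · · · ·
    · █ █ · · · · · · · ·
    · · · █ █ █ █ █ · · ·
    · · · · · · █ · · · ·
T1:
  2·area = 10
  edge (10, 4)→(10, 14): d=(0,10) right/bottom  bias=-1
  edge (10, 14)→(9, 11): d=(-1,-3) top-left  bias=+0
  edge (9, 11)→(10, 4): d=(1,-7) top-left  bias=+0
    (3,2)@(7, 5): e=[30,0,-20] → ·  [on edge]
    (4,5)@(9, 11): e=[10,0,0] → █  [on edge]
    (5,5)@(11, 11): e=[-10,6,14] → ·
    (4,6)@(9, 13): e=[10,-2,2] → ·
  covered (1 px):
    · · · · · · · · · · ·
    · · · · · · · · · · ·
    · · · · · · · · · · ·
    · · · · · · · · · · ·
    · · · · · · · · · · ·
    · · · · █ · · · · · ·
    · · · · · · · · · · ·
T2:
  2·area = 52
  edge (8, 10)→(10, 2): d=(2,-8) top-left  bias=+0
  edge (10, 2)→(14, 12): d=(4,10) right/bottom  bias=-1
  edge (14, 12)→(8, 10): d=(-6,-2) top-left  bias=+0
    (5,2)@(11, 5): e=[14,2,36] → █
    (6,2)@(13, 5): e=[30,-18,40] → ·
    (4,3)@(9, 7): e=[2,30,20] → █
    (6,3)@(13, 7): e=[34,-10,28] → ·
    (2,4)@(5, 9): e=[-26,78,0] → ·  [on edge]
    (4,4)@(9, 9): e=[6,38,8] → █
    (6,4)@(13, 9): e=[38,-2,16] → ·
    (4,5)@(9, 11): e=[10,46,-4] → ·
    (5,5)@(11, 11): e=[26,26,0] → █  [on edge]
    (6,5)@(13, 11): e=[42,6,4] → █
    (7,5)@(15, 11): e=[58,-14,8] → ·
    (5,6)@(11, 13): e=[30,34,-12] → ·
    (8,6)@(17, 13): e=[78,-26,0] → ·  [on edge]
  covered (7 px):
    · · · · · · · · · · ·
    · · · · · · · · · · ·
    · · · · · █ · · · · ·
    · · · · █ █ · · · · ·
    · · · · █ █ · · · · ·
    · · · · · █ █ · · · ·
    · · · · · · · · · · ·
T3:
  2·area = 31
  edge (16, 9)→(1, 5): d=(-15,-4) top-left  bias=+0
  edge (1, 5)→(20, 8): d=(19,3) right/bottom  bias=-1
  edge (20, 8)→(16, 9): d=(-4,1) right/bottom  bias=-1
    (0,2)@(1, 5): e=[0,0,31] → ·  [on edge]
    (4,3)@(9, 7): e=[2,14,15] → █
    (5,3)@(11, 7): e=[10,8,13] → █
    (6,3)@(13, 7): e=[18,2,11] → █
    (7,3)@(15, 7): e=[26,-4,9] → ·
    (4,4)@(9, 9): e=[-28,52,7] → ·
    (5,4)@(11, 9): e=[-20,46,5] → ·
    (6,4)@(13, 9): e=[-12,40,3] → ·
  covered (3 px):
    · · · · · · · · · · ·
    · · · · · · · · · · ·
    · · · · · · · · · · ·
    · · · · █ █ █ · · · ·
    · · · · · · · · · · ·
    · · · · · · · · · · ·
    · · · · · · · · · · ·

Final: 19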